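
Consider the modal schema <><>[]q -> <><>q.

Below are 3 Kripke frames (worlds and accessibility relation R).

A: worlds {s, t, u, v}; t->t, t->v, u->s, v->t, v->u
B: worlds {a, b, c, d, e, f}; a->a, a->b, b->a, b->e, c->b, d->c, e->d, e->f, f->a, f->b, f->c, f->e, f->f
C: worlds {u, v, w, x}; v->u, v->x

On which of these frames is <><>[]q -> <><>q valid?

Frame correspondent (Sahlqvist): forall x forall y (x R^2 y -> exists w (yRw & x R^2 w)) — i.e. a generalized confluence (Geach) condition.
A: fails — tR²u but no w with uRw and tR²w.
B: fails — aR²e but no w with eRw and aR²w.
C: ✓.

C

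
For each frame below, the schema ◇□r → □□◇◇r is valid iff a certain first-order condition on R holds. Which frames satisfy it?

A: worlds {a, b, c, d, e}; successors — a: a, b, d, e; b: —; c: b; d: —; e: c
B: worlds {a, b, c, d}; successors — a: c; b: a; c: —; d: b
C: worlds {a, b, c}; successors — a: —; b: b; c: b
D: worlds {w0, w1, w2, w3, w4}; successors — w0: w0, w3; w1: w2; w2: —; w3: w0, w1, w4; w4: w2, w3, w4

Frame correspondent (Sahlqvist): ∀x ∀y ∀z ((xRy ∧ xR²z) → ∃w (yRw ∧ zR²w)) — i.e. a generalized confluence (Geach) condition.
A: fails — aRa, aR²b but no w with aRw and bR²w.
B: fails — bRa, bR²c but no w with aRw and cR²w.
C: condition met.
D: fails — w0Rw0, w0R²w1 but no w with w0Rw and w1R²w.

C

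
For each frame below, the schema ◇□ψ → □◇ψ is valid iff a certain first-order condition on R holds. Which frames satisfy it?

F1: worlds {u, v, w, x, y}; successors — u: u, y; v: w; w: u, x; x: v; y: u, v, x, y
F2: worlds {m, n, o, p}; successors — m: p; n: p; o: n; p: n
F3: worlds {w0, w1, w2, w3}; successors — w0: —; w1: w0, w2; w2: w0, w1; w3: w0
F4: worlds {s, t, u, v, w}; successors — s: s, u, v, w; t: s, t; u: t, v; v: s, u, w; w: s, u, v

Frame correspondent (Sahlqvist): ∀x ∀y ∀z (Rxy ∧ Rxz → ∃w (Ryw ∧ Rzw)) — i.e. convergence.
F1: fails — Rwu and Rwx but u and x have no common successor.
F2: ✓.
F3: fails — Rw1w2 and Rw1w0 but w2 and w0 have no common successor.
F4: fails — Rsv and Rsu but v and u have no common successor.

F2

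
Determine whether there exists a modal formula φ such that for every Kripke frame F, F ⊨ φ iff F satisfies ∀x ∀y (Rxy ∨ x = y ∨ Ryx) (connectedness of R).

Any modally definable frame class is closed under disjoint unions.
Take 2 disjoint single-world reflexive frames: each is trivially connected, but their disjoint union has 2 worlds with no edge between distinct components, so it is not connected.
So the class is not modally definable.

No — not modally definable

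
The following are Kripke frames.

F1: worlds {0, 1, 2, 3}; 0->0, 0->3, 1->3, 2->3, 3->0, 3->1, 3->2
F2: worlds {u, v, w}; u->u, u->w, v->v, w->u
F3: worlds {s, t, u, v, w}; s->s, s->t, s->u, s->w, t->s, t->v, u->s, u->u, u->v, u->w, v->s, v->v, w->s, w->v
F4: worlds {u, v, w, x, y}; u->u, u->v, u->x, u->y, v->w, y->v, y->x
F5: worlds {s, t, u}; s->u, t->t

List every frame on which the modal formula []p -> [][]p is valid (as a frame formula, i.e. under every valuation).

The schema corresponds to transitivity: forall x forall y forall z (Rxy & Ryz -> Rxz).
F1: fails — R32 and R23 but not R33.
F2: fails — Rwu and Ruw but not Rww.
F3: fails — Rus and Rst but not Rut.
F4: fails — Ruv and Rvw but not Ruw.
F5: condition met.

F5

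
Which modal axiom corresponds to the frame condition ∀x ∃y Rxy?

A defining formula is □s → ◇s (the D axiom).
Suppose □s→◇s is valid. At any x set V(s)=W. Then □s at x, so ◇s at x, so x has a successor.

□s → ◇s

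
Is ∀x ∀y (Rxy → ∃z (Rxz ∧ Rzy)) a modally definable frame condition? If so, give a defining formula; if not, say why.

Definable; □□q → □q defines it

Yes: it is density, defined by the C4 schema □□q → □q.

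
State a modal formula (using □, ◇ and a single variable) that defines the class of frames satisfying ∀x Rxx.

The condition is reflexivity. The T schema □r → r defines it.
Suppose □r→r is valid. At any x set V(r)={w : Rxw}. Then □r holds at x, so r holds at x, i.e. Rxx.

□r → r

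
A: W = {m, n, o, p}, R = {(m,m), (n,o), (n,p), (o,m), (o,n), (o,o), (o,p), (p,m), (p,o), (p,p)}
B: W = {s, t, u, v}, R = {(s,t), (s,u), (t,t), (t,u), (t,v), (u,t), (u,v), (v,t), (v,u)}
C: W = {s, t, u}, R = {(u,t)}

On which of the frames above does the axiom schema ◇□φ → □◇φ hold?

Frame correspondent (Sahlqvist): ∀x ∀y ∀z (Rxy ∧ Rxz → ∃w (Ryw ∧ Rzw)) — i.e. convergence.
A: fails — Rom and Ron but m and n have no common successor.
B: holds.
C: fails — Rut and Rut but t and t have no common successor.

B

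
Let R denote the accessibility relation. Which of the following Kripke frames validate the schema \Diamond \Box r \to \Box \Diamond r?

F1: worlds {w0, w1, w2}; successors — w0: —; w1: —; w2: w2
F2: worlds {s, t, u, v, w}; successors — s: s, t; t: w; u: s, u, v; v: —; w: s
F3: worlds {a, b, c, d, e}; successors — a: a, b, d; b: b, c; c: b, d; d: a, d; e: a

Frame correspondent (Sahlqvist): \forall x \forall y \forall z (Rxy \wedge Rxz \to \exists w (Ryw \wedge Rzw)) — i.e. convergence.
F1: satisfies the condition.
F2: fails — Rss and Rst but s and t have no common successor.
F3: fails — Rab and Rad but b and d have no common successor.
Valid on: F1.

F1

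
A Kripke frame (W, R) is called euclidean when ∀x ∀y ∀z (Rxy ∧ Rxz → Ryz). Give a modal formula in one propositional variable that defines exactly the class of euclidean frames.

This is the Euclidean property; the standard corresponding axiom is 5: ◇q → □◇q.
Suppose ◇q→□◇q is valid. Take Rxy, Rxz and set V(q)={y}. Then ◇q at x, so □◇q at x, so ◇q at z, so some w with Rzw has q; w=y, i.e. Rzy. By symmetry of the argument, Ryz.

◇q → □◇q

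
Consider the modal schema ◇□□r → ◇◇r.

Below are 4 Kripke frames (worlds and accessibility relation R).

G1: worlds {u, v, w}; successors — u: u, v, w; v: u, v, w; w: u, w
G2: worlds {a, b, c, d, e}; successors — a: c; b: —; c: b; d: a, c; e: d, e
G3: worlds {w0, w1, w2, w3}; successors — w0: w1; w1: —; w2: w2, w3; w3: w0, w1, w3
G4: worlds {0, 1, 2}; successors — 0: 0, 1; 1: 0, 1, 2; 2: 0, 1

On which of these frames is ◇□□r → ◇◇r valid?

This is the axiom for a generalized confluence (Geach) condition; its first-order frame correspondent is ∀x ∀y (xRy → ∃w (yR²w ∧ xR²w)).
G1: ✓.
G2: fails — aRc but no w with cR²w and aR²w.
G3: fails — w0Rw1 but no w with w1R²w and w0R²w.
G4: ✓.

G1, G4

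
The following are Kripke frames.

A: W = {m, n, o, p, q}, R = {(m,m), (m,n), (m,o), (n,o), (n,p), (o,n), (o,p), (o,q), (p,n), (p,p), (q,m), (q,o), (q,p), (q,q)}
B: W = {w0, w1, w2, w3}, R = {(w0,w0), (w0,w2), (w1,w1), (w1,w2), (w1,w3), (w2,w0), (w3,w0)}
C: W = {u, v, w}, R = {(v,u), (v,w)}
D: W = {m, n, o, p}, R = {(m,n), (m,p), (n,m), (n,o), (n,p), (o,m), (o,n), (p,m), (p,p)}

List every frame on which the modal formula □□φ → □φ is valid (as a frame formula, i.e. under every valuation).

The schema corresponds to density: ∀x ∀y (Rxy → ∃z (Rxz ∧ Rzy)).
A: fails — Rno but no z with Rnz and Rzo.
B: holds.
C: fails — Rvu but no z with Rvz and Rzu.
D: fails — Rno but no z with Rnz and Rzo.
Valid on: B.

B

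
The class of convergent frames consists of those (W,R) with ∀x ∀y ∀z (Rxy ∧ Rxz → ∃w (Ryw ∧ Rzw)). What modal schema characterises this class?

◇□s → □◇s

This is convergence; the standard corresponding axiom is .2: ◇□s → □◇s.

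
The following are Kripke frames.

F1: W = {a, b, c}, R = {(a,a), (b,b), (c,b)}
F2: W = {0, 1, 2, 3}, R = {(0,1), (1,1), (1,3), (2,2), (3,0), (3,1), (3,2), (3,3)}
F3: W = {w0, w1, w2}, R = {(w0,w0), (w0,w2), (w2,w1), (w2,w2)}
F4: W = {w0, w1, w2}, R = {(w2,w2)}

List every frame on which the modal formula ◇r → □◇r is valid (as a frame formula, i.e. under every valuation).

The schema corresponds to the Euclidean property: ∀x ∀y ∀z (Rxy ∧ Rxz → Ryz).
F1: holds.
F2: fails — R32 and R31 but not R21.
F3: fails — Rw0w2 and Rw0w0 but not Rw2w0.
F4: holds.
Valid on: F1, F4.

F1, F4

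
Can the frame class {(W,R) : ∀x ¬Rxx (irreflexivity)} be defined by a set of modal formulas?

Any modally definable frame class is closed under surjective bounded morphisms.
The 2-cycle (worlds s,t with s→t→s) is irreflexive, and the map sending every world to a single reflexive point • is a surjective bounded morphism (forth: every edge maps to (•,•); back: every world has a successor). So any modal formula valid on the 2-cycle is also valid on the reflexive point, which is not irreflexive.
So the class is not modally definable.

Not definable by any modal formula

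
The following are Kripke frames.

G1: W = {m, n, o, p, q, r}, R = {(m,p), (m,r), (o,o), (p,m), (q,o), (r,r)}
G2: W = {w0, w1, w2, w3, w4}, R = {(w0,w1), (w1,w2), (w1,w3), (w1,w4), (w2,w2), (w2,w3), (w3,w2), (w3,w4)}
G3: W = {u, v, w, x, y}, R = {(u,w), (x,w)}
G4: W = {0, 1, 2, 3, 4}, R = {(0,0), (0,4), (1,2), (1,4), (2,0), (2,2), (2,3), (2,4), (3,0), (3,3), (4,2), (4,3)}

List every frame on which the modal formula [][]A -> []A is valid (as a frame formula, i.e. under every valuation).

The schema corresponds to density: forall x forall y (Rxy -> exists z (Rxz & Rzy)).
G1: fails — Rpm but no z with Rpz and Rzm.
G2: fails — Rw0w1 but no z with Rw0z and Rzw1.
G3: fails — Rxw but no z with Rxz and Rzw.
G4: satisfies the condition.

G4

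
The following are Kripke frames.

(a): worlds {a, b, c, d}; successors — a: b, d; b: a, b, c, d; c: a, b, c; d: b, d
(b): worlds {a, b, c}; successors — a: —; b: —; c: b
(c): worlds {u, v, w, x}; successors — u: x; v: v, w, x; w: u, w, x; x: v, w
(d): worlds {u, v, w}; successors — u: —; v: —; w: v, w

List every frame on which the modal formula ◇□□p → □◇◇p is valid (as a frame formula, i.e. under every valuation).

(a), (c)

Frame correspondent (Sahlqvist): ∀x ∀y ∀z ((xRy ∧ xRz) → ∃w (yR²w ∧ zR²w)) — i.e. a generalized confluence (Geach) condition.
(a): holds.
(b): fails — cRb, cRb but no w with bR²w and bR²w.
(c): holds.
(d): fails — wRv, wRv but no t with vR²t and vR²t.
Valid on: (a), (c).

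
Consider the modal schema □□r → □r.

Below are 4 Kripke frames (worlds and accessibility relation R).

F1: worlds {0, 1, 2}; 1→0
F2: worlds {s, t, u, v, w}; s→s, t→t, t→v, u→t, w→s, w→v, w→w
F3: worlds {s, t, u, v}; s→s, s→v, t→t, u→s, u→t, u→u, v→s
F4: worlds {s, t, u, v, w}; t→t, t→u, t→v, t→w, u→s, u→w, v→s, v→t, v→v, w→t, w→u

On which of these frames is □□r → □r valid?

This is the axiom for density; its first-order frame correspondent is ∀x ∀y (Rxy → ∃z (Rxz ∧ Rzy)).
F1: fails — R10 but no z with R1z and Rz0.
F2: ✓.
F3: ✓.
F4: fails — Ruw but no z with Ruz and Rzw.

F2, F3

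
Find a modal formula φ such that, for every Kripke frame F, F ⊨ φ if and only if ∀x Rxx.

□ψ → ψ

This is reflexivity; the standard corresponding axiom is T: □ψ → ψ.
Suppose □ψ→ψ is valid. At any x set V(ψ)={w : Rxw}. Then □ψ holds at x, so ψ holds at x, i.e. Rxx.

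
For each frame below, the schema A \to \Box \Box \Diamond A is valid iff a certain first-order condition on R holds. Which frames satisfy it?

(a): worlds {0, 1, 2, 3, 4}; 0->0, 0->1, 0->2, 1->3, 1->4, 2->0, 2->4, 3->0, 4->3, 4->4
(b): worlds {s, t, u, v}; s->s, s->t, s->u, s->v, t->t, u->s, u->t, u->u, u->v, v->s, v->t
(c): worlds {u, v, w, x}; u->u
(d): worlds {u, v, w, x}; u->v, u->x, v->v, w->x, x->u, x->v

Frame correspondent (Sahlqvist): \forall x \forall z (x R^2 z \to \exists w (x = w \wedge zRw)) — i.e. a generalized confluence (Geach) condition.
(a): fails — 0R²1 but no w with 0=w and 1Rw.
(b): fails — sR²t but no w with s=w and tRw.
(c): condition met.
(d): fails — uR²u but no t with u=t and uRt.

(c)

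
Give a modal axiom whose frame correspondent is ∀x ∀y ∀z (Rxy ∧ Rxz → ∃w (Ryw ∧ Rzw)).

This is convergence; the standard corresponding axiom is .2: ◇□p → □◇p.

◇□p → □◇p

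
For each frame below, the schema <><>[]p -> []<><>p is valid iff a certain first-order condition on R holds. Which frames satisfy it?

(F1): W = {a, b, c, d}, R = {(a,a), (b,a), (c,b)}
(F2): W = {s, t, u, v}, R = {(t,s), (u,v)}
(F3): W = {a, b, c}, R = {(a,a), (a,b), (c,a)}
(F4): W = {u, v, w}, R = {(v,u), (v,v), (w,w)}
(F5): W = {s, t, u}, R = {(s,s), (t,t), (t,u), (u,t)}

(F1), (F2), (F5)

The schema corresponds to a generalized confluence (Geach) condition: forall x forall y forall z ((x R^2 y & xRz) -> exists w (yRw & z R^2 w)).
(F1): ✓.
(F2): ✓.
(F3): fails — aR²a, aRb but no w with aRw and bR²w.
(F4): fails — vR²u, vRu but no t with uRt and uR²t.
(F5): ✓.
Valid on: (F1), (F2), (F5).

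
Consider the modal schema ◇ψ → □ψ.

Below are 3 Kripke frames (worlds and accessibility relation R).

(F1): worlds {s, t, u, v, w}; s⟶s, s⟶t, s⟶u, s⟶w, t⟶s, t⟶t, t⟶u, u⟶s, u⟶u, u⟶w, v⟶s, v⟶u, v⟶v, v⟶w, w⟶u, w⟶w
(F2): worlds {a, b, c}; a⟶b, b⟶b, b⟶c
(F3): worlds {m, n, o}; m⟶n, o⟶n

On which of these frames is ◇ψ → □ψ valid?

(F3)

Frame correspondent (Sahlqvist): ∀x ∀y ∀z (Rxy ∧ Rxz → y = z) — i.e. partial functionality.
(F1): fails — s sees both s and t.
(F2): fails — b sees both b and c.
(F3): ✓.
Valid on: (F3).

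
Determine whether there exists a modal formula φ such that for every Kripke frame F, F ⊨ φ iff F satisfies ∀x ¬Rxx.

If a class were modally definable it would be closed under surjective bounded morphisms (Goldblatt–Thomason).
The 3-cycle (worlds a,b,c with a→b→c→a) is irreflexive, and the map sending every world to a single reflexive point • is a surjective bounded morphism (forth: every edge maps to (•,•); back: every world has a successor). So any modal formula valid on the 3-cycle is also valid on the reflexive point, which is not irreflexive.
So the class is not modally definable.

No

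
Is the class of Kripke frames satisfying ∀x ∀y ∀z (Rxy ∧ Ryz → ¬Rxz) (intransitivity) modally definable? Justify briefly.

Any modally definable frame class is closed under surjective bounded morphisms.
The 5-cycle (worlds w0,w1,w2,w3,w4 with w0→w1→w2→w3→w4→w0) is intransitive. Mapping every world to a single reflexive point • is a surjective bounded morphism; the reflexive point is not intransitive (R••∧R•• but R••).
Hence intransitivity is not modally definable.

Not definable by any modal formula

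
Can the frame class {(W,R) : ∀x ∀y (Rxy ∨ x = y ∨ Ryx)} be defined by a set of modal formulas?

No

If a class were modally definable it would be closed under disjoint unions (Goldblatt–Thomason).
Take 2 disjoint single-world reflexive frames: each is trivially connected, but their disjoint union has 2 worlds with no edge between distinct components, so it is not connected.
So no modal formula (or set of formulas) defines exactly the connected frames.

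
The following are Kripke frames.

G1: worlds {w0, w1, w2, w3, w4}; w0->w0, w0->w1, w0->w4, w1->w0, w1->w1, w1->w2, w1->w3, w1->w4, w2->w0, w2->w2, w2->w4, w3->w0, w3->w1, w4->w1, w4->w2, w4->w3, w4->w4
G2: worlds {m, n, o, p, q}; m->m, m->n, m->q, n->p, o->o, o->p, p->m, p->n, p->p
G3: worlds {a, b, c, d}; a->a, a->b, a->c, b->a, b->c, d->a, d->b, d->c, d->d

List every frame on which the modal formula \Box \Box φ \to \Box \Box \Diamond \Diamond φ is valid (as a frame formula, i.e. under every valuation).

G1

This is the axiom for a generalized confluence (Geach) condition; its first-order frame correspondent is \forall x \forall z (x R^2 z \to \exists w (x R^2 w \wedge z R^2 w)).
G1: ✓.
G2: fails — mR²q but no w with mR²w and qR²w.
G3: fails — aR²c but no w with aR²w and cR²w.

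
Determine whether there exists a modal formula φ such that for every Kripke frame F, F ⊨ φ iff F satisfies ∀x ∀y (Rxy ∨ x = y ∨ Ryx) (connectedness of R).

No

Any modally definable frame class is closed under disjoint unions.
Take 4 disjoint single-world reflexive frames: each is trivially connected, but their disjoint union has 4 worlds with no edge between distinct components, so it is not connected.
So the class is not modally definable.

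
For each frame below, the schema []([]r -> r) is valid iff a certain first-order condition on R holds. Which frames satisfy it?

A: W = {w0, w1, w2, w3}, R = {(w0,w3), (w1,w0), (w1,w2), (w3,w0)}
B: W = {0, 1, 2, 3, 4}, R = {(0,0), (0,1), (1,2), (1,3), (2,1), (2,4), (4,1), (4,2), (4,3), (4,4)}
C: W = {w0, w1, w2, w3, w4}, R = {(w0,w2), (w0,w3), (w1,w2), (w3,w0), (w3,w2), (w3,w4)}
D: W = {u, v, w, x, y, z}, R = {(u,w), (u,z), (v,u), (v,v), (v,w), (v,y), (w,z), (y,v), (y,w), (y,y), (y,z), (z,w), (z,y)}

none

This is the axiom for shift-reflexivity; its first-order frame correspondent is forall x forall y (Rxy -> Ryy).
A: fails — Rw1w2 but not Rw2w2.
B: fails — R12 but not R22.
C: fails — Rw1w2 but not Rw2w2.
D: fails — Ruz but not Rzz.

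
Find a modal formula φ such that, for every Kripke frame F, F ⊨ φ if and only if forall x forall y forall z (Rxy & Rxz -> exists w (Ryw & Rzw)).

A defining formula is ◇□p → □◇p (the .2 axiom).
Suppose ◇□p→□◇p is valid. Take Rxy, Rxz and set V(p)={w : Ryw}. Then □p at y so ◇□p at x, so □◇p at x, so ◇p at z, giving w with Rzw and Ryw.

◇□p → □◇p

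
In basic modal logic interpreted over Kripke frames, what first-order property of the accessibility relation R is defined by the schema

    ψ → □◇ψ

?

Suppose ψ→□◇ψ is valid. Take Rxy and set V(ψ)={x}. Then ψ at x, so □◇ψ at x, so ◇ψ at y, so some z with Ryz has ψ; z=x, i.e. Ryx.

Symmetry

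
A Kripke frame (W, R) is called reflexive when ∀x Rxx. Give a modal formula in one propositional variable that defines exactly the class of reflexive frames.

□r → r

A defining formula is □r → r (the T axiom).
Suppose □r→r is valid. At any x set V(r)={w : Rxw}. Then □r holds at x, so r holds at x, i.e. Rxx.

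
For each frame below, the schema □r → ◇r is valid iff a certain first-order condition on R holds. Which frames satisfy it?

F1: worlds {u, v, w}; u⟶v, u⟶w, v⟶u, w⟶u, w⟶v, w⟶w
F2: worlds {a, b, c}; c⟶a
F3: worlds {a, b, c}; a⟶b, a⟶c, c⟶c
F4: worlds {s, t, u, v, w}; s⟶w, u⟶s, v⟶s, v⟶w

The schema corresponds to seriality: ∀x ∃y Rxy.
F1: condition met.
F2: fails — world a has no successor.
F3: fails — world b has no successor.
F4: fails — world t has no successor.
Valid on: F1.

F1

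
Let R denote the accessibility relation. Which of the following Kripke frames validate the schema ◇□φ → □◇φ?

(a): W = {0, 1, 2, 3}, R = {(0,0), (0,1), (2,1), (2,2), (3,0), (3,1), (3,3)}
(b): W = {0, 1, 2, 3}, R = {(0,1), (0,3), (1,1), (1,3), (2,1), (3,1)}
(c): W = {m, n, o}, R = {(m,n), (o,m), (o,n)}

(b)

Frame correspondent (Sahlqvist): ∀x ∀y ∀z (Rxy ∧ Rxz → ∃w (Ryw ∧ Rzw)) — i.e. convergence.
(a): fails — R00 and R01 but 0 and 1 have no common successor.
(b): holds.
(c): fails — Rmn and Rmn but n and n have no common successor.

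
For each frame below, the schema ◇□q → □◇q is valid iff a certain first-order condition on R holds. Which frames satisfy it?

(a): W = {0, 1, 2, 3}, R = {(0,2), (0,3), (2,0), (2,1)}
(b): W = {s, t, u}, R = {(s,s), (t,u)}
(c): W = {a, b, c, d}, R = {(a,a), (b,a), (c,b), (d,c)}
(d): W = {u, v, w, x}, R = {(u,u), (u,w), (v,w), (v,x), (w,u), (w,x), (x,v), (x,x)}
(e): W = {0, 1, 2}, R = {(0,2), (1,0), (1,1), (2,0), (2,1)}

(c)

Frame correspondent (Sahlqvist): ∀x ∀y ∀z (Rxy ∧ Rxz → ∃w (Ryw ∧ Rzw)) — i.e. convergence.
(a): fails — R03 and R03 but 3 and 3 have no common successor.
(b): fails — Rtu and Rtu but u and u have no common successor.
(c): satisfies the condition.
(d): fails — Rwu and Rwx but u and x have no common successor.
(e): fails — R10 and R11 but 0 and 1 have no common successor.
Valid on: (c).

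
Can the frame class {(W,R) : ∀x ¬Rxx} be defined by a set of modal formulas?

Not definable by any modal formula

Modal frame validity is preserved under surjective bounded morphisms.
The 2-cycle (worlds a,b with a→b→a) is irreflexive, and the map sending every world to a single reflexive point • is a surjective bounded morphism (forth: every edge maps to (•,•); back: every world has a successor). So any modal formula valid on the 2-cycle is also valid on the reflexive point, which is not irreflexive.
So no modal formula (or set of formulas) defines exactly the irreflexive frames.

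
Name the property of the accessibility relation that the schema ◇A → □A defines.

partial functionality

Suppose ◇A→□A is valid. Take Rxy, Rxz and set V(A)={y}. Then ◇A at x, so □A at x, so A at z, i.e. z=y.
The converse is a direct semantic check.
Frame condition: ∀x ∀y ∀z (Rxy ∧ Rxz → y = z).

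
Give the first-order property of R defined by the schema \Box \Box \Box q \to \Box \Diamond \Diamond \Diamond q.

\forall x \forall z (xRz \to \exists w (x R^3 w \wedge z R^3 w))

This is a Sahlqvist (Geach-type) schema ◇^0□^3q → □^1◇^3q.
Minimal-valuation argument: fix x; take any y with xR^0y and any z with xR^1z. Set V(q) to the set of worlds R-reachable from y in exactly 3 steps. Then □^3q holds at y, so the antecedent holds at x; validity forces ◇^3q at z, giving a w with zR^3w and yR^3w.
First-order correspondent: \forall x \forall z (xRz \to \exists w (x R^3 w \wedge z R^3 w)).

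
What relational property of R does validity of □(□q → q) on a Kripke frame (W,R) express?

shift-reflexivity: ∀x ∀y (Rxy → Ryy)

Suppose □(□q→q) is valid. Take Rxy and set V(q)={w : Ryw}. Then at y, □q holds; since □(□q→q) at x, □q→q at y, so q at y, i.e. Ryy.
Conversely, on a frame with shift-reflexivity the schema holds at every world under every valuation.
So the correspondent is shift-reflexivity.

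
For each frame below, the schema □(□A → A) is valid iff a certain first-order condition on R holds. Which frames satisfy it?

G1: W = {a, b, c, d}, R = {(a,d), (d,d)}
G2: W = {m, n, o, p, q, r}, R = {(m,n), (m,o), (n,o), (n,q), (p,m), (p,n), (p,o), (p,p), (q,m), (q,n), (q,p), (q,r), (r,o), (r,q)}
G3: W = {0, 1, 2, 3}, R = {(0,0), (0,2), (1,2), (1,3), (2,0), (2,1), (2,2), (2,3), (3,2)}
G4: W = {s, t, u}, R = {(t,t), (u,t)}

G1, G4

Frame correspondent (Sahlqvist): ∀x ∀y (Rxy → Ryy) — i.e. shift-reflexivity.
G1: ✓.
G2: fails — Rpm but not Rmm.
G3: fails — R23 but not R33.
G4: ✓.
Valid on: G1, G4.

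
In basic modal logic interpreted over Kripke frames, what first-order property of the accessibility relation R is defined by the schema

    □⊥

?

□⊥ is valid iff no world has any successor (otherwise □⊥ fails at any world with one).
Conversely, on a frame with emptiness of R the schema holds at every world under every valuation.
Frame condition: ∀x ∀y ¬Rxy.

emptiness of R: ∀x ∀y ¬Rxy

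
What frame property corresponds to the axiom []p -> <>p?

Suppose □p→◇p is valid. At any x set V(p)=W. Then □p at x, so ◇p at x, so x has a successor.

seriality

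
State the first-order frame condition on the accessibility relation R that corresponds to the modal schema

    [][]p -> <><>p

This is a Sahlqvist (Geach-type) schema ◇^0□^2p → □^0◇^2p.
First-order correspondent: forall x exists w (x R^2 w & x R^2 w).

forall x exists w (x R^2 w & x R^2 w)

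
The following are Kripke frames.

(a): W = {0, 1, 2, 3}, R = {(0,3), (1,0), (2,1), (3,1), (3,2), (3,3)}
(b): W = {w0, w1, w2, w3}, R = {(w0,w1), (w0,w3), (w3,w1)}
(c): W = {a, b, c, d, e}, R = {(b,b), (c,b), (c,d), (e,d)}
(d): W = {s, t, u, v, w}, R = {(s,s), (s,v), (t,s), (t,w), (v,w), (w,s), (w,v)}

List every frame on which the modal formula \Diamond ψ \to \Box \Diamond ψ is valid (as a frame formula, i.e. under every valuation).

none

This is the axiom for the Euclidean property; its first-order frame correspondent is \forall x \forall y \forall z (Rxy \wedge Rxz \to Ryz).
(a): fails — R10 and R10 but not R00.
(b): fails — Rw0w1 and Rw0w1 but not Rw1w1.
(c): fails — Rcb and Rcd but not Rbd.
(d): fails — Rsv and Rsv but not Rvv.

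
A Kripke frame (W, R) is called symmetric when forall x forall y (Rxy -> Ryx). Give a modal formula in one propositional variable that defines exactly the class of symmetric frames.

p → □◇p

A defining formula is p → □◇p (the B axiom).
Suppose p→□◇p is valid. Take Rxy and set V(p)={x}. Then p at x, so □◇p at x, so ◇p at y, so some z with Ryz has p; z=x, i.e. Ryx.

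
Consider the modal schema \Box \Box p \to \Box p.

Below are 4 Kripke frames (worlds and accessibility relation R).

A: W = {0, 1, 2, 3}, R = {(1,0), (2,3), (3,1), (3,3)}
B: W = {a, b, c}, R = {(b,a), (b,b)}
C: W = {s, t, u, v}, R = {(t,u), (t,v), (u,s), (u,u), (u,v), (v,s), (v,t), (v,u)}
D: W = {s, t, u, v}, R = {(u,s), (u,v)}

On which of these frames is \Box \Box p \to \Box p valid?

This is the axiom for density; its first-order frame correspondent is \forall x \forall y (Rxy \to \exists z (Rxz \wedge Rzy)).
A: fails — R10 but no z with R1z and Rz0.
B: holds.
C: fails — Rvt but no z with Rvz and Rzt.
D: fails — Rus but no z with Ruz and Rzs.

B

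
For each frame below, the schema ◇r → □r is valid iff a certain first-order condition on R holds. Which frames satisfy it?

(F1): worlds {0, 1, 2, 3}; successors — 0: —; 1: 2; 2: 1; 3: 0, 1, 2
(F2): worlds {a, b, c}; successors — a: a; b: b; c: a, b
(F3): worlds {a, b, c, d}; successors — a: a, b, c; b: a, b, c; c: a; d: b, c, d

Frame correspondent (Sahlqvist): ∀x ∀y ∀z (Rxy ∧ Rxz → y = z) — i.e. partial functionality.
(F1): fails — 3 sees both 0 and 1.
(F2): fails — c sees both a and b.
(F3): fails — a sees both a and b.

none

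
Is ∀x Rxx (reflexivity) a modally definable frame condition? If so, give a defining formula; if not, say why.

Definable; □q → q defines it

This is a Sahlqvist condition; the T axiom □q → q defines it.
Suppose □q→q is valid. At any x set V(q)={w : Rxw}. Then □q holds at x, so q holds at x, i.e. Rxx.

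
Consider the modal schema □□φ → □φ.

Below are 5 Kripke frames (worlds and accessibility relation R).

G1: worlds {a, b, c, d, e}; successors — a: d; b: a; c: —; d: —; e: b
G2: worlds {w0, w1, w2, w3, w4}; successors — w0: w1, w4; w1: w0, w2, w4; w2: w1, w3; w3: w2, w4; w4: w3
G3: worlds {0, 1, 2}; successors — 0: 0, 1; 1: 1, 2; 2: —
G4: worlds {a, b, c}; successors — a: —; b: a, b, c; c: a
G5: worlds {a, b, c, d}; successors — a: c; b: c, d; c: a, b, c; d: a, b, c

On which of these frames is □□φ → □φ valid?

The schema corresponds to density: ∀x ∀y (Rxy → ∃z (Rxz ∧ Rzy)).
G1: fails — Rad but no z with Raz and Rzd.
G2: fails — Rw1w2 but no z with Rw1z and Rzw2.
G3: condition met.
G4: fails — Rca but no z with Rcz and Rza.
G5: fails — Rbd but no z with Rbz and Rzd.
Valid on: G3.

G3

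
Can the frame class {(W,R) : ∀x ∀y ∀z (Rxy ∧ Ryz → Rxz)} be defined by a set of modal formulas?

The condition is transitivity. A defining modal formula is □r → □□r.

Yes — defined by □r → □□r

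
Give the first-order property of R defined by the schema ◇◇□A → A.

∀x ∀y (xR²y → ∃w (yRw ∧ x = w))

This is a Sahlqvist (Geach-type) schema ◇^2□^1A → □^0◇^0A.
Minimal-valuation argument: fix x; take any y with xR^2y and any z with xR^0z. Set V(A) to the set of worlds R-reachable from y in exactly 1 step. Then □^1A holds at y, so the antecedent holds at x; validity forces ◇^0A at z, giving a w with zR^0w and yR^1w.
First-order correspondent: ∀x ∀y (xR²y → ∃w (yRw ∧ x = w)).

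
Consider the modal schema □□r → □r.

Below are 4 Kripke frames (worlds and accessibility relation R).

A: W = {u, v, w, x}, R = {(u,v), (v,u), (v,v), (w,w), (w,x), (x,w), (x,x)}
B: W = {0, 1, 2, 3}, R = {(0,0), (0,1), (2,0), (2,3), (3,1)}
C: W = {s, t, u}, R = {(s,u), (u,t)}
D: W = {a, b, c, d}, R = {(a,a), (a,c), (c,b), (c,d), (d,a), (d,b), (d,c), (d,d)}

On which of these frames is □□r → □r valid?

A, D

This is the axiom for density; its first-order frame correspondent is ∀x ∀y (Rxy → ∃z (Rxz ∧ Rzy)).
A: ✓.
B: fails — R31 but no z with R3z and Rz1.
C: fails — Rsu but no z with Rsz and Rzu.
D: ✓.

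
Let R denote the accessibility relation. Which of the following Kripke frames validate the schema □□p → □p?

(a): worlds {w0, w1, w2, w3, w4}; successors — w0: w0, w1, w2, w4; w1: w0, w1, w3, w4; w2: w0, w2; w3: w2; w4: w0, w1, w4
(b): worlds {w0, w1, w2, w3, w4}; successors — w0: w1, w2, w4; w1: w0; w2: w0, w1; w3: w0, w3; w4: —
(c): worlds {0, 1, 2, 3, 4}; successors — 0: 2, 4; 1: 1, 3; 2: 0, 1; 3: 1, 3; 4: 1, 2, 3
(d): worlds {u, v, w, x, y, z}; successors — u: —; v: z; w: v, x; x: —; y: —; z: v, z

(a)

The schema corresponds to density: ∀x ∀y (Rxy → ∃z (Rxz ∧ Rzy)).
(a): satisfies the condition.
(b): fails — Rw1w0 but no z with Rw1z and Rzw0.
(c): fails — R04 but no z with R0z and Rz4.
(d): fails — Rwx but no t with Rwt and Rtx.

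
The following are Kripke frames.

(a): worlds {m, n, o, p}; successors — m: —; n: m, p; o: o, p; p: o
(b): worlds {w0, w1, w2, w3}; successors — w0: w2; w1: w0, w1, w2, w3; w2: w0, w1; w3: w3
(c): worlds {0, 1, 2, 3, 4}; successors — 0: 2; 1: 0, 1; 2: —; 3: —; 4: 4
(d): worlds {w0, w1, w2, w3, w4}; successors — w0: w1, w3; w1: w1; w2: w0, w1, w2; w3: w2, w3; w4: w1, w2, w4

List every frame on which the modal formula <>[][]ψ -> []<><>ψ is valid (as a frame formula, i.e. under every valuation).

The schema corresponds to a generalized confluence (Geach) condition: forall x forall y forall z ((xRy & xRz) -> exists w (y R^2 w & z R^2 w)).
(a): fails — nRm, nRm but no w with mR²w and mR²w.
(b): fails — w1Rw0, w1Rw3 but no w with w0R²w and w3R²w.
(c): fails — 0R2, 0R2 but no w with 2R²w and 2R²w.
(d): condition met.
Valid on: (d).

(d)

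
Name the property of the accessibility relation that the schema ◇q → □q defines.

Suppose ◇q→□q is valid. Take Rxy, Rxz and set V(q)={y}. Then ◇q at x, so □q at x, so q at z, i.e. z=y.

partial functionality: ∀x ∀y ∀z (Rxy ∧ Rxz → y = z)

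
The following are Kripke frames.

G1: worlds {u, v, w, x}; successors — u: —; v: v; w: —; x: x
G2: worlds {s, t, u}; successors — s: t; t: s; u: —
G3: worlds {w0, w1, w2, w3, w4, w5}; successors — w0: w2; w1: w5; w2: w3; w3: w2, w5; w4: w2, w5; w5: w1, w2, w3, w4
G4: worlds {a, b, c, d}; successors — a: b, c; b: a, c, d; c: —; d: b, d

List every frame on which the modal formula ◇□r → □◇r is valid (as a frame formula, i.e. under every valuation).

G1, G2

Frame correspondent (Sahlqvist): ∀x ∀y ∀z (Rxy ∧ Rxz → ∃w (Ryw ∧ Rzw)) — i.e. convergence.
G1: ✓.
G2: ✓.
G3: fails — Rw5w2 and Rw5w1 but w2 and w1 have no common successor.
G4: fails — Rab and Rac but b and c have no common successor.
Valid on: G1, G2.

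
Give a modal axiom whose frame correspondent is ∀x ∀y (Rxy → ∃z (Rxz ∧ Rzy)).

The condition is density. The C4 schema □□r → □r defines it.

□□r → □r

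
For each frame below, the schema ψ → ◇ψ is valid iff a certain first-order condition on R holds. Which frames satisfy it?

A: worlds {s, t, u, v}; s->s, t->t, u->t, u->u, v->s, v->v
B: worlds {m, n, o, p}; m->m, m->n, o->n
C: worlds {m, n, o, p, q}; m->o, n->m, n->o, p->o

Frame correspondent (Sahlqvist): ∀x Rxx — i.e. reflexivity.
A: condition met.
B: fails — world n does not see itself.
C: fails — world m does not see itself.

A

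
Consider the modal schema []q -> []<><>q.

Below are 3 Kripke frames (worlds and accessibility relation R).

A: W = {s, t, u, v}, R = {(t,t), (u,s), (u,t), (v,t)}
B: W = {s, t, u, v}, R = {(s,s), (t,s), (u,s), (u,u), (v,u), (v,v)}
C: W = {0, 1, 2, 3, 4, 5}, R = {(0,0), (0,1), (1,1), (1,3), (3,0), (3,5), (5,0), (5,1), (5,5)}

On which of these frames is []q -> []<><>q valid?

B, C

The schema corresponds to a generalized confluence (Geach) condition: forall x forall z (xRz -> exists w (xRw & z R^2 w)).
A: fails — uRs but no w with uRw and sR²w.
B: holds.
C: holds.
Valid on: B, C.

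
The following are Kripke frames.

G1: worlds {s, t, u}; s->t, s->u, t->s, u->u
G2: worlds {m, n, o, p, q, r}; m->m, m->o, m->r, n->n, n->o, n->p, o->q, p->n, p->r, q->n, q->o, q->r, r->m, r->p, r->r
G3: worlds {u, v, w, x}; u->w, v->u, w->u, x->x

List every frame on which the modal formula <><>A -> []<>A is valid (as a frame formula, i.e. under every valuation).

Frame correspondent (Sahlqvist): forall x forall y forall z ((x R^2 y & xRz) -> exists w (y = w & zRw)) — i.e. a generalized confluence (Geach) condition.
G1: fails — sR²s, sRu but no w with s=w and uRw.
G2: fails — mR²m, mRo but no w with m=w and oRw.
G3: condition met.

G3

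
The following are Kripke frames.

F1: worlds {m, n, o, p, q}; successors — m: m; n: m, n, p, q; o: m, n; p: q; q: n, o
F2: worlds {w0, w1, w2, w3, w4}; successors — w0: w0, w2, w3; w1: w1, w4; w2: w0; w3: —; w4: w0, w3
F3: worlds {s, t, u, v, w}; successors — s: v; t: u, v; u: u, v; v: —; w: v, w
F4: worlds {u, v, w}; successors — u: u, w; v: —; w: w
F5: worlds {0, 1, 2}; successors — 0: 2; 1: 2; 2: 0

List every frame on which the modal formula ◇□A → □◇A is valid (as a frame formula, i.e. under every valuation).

Frame correspondent (Sahlqvist): ∀x ∀y ∀z (Rxy ∧ Rxz → ∃w (Ryw ∧ Rzw)) — i.e. convergence.
F1: fails — Rnq and Rnm but q and m have no common successor.
F2: fails — Rw0w2 and Rw0w3 but w2 and w3 have no common successor.
F3: fails — Rsv and Rsv but v and v have no common successor.
F4: holds.
F5: holds.
Valid on: F4, F5.

F4, F5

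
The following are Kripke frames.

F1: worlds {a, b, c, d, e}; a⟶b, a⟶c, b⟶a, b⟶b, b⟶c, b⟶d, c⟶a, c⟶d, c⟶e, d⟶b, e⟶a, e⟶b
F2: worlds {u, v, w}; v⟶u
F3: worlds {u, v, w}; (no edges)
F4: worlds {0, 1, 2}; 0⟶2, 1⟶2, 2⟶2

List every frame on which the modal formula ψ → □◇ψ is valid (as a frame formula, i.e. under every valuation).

This is the axiom for symmetry; its first-order frame correspondent is ∀x ∀y (Rxy → Ryx).
F1: fails — Rbc but not Rcb.
F2: fails — Rvu but not Ruv.
F3: ✓.
F4: fails — R12 but not R21.
Valid on: F3.

F3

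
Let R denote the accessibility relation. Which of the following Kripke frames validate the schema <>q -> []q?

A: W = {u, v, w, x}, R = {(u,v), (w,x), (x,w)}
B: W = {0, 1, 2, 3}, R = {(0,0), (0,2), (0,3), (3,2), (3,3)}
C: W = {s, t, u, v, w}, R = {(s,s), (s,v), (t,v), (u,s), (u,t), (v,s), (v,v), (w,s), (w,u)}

This is the axiom for partial functionality; its first-order frame correspondent is forall x forall y forall z (Rxy & Rxz -> y = z).
A: condition met.
B: fails — 0 sees both 0 and 2.
C: fails — s sees both s and v.
Valid on: A.

A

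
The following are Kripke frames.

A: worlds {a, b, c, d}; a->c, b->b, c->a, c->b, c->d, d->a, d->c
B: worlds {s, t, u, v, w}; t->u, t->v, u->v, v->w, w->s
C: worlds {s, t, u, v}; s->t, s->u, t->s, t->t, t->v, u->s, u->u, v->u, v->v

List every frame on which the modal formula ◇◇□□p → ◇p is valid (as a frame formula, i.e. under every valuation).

C

Frame correspondent (Sahlqvist): ∀x ∀y (xR²y → ∃w (yR²w ∧ xRw)) — i.e. a generalized confluence (Geach) condition.
A: fails — aR²a but no w with aR²w and aRw.
B: fails — tR²v but no w* with vR²w* and tRw*.
C: ✓.
Valid on: C.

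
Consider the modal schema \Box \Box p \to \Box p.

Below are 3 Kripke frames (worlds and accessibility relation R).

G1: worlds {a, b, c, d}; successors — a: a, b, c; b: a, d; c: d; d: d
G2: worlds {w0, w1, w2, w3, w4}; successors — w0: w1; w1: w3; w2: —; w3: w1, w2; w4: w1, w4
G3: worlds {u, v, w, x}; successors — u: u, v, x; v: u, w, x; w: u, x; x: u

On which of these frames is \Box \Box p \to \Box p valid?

G1

Frame correspondent (Sahlqvist): \forall x \forall y (Rxy \to \exists z (Rxz \wedge Rzy)) — i.e. density.
G1: satisfies the condition.
G2: fails — Rw3w1 but no z with Rw3z and Rzw1.
G3: fails — Rvw but no z with Rvz and Rzw.
Valid on: G1.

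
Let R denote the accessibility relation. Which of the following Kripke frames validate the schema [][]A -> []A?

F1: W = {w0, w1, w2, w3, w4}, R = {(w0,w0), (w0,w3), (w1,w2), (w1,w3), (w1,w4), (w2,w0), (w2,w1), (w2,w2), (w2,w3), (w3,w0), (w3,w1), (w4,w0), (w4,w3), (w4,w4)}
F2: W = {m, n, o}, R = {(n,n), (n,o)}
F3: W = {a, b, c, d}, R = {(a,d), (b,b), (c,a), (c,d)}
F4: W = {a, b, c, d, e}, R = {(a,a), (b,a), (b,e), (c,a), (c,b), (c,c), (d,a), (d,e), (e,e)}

This is the axiom for density; its first-order frame correspondent is forall x forall y (Rxy -> exists z (Rxz & Rzy)).
F1: fails — Rw3w1 but no z with Rw3z and Rzw1.
F2: satisfies the condition.
F3: fails — Rca but no z with Rcz and Rza.
F4: satisfies the condition.
Valid on: F2, F4.

F2, F4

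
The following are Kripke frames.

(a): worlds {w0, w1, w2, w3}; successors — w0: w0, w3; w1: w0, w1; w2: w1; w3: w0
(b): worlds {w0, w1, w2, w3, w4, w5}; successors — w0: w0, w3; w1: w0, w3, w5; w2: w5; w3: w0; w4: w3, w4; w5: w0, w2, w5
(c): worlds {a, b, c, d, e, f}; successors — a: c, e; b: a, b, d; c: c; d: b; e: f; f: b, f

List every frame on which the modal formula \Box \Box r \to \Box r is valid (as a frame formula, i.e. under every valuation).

(a), (b)

Frame correspondent (Sahlqvist): \forall x \forall y (Rxy \to \exists z (Rxz \wedge Rzy)) — i.e. density.
(a): ✓.
(b): ✓.
(c): fails — Rae but no z with Raz and Rze.
Valid on: (a), (b).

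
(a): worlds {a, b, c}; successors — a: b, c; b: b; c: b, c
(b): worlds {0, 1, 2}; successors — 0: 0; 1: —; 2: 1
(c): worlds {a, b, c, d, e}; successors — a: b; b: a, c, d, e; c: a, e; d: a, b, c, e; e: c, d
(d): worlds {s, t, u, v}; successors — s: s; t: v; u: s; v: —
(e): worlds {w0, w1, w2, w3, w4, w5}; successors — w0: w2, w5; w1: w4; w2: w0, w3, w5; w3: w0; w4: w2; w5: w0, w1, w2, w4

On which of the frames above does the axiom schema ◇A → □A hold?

The schema corresponds to partial functionality: ∀x ∀y ∀z (Rxy ∧ Rxz → y = z).
(a): fails — a sees both b and c.
(b): ✓.
(c): fails — b sees both a and c.
(d): ✓.
(e): fails — w0 sees both w2 and w5.
Valid on: (b), (d).

(b), (d)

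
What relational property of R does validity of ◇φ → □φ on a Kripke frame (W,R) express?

Suppose ◇φ→□φ is valid. Take Rxy, Rxz and set V(φ)={y}. Then ◇φ at x, so □φ at x, so φ at z, i.e. z=y.
Conversely, on a frame with partial functionality the schema holds at every world under every valuation.
So the correspondent is partial functionality.

Partial functionality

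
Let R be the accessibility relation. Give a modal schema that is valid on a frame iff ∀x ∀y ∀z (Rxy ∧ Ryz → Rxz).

□p → □□p

This is transitivity; the standard corresponding axiom is 4: □p → □□p.
Suppose □p→□□p is valid. Take Rxy, Ryz and set V(p)={w : Rxw}. Then □p at x, so □□p at x, so □p at y, so p at z, i.e. Rxz.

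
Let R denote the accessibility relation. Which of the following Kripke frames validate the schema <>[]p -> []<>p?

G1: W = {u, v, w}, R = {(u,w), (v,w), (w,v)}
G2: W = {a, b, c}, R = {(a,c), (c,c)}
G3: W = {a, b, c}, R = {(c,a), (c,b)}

G1, G2

This is the axiom for convergence; its first-order frame correspondent is forall x forall y forall z (Rxy & Rxz -> exists w (Ryw & Rzw)).
G1: holds.
G2: holds.
G3: fails — Rca and Rca but a and a have no common successor.
Valid on: G1, G2.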